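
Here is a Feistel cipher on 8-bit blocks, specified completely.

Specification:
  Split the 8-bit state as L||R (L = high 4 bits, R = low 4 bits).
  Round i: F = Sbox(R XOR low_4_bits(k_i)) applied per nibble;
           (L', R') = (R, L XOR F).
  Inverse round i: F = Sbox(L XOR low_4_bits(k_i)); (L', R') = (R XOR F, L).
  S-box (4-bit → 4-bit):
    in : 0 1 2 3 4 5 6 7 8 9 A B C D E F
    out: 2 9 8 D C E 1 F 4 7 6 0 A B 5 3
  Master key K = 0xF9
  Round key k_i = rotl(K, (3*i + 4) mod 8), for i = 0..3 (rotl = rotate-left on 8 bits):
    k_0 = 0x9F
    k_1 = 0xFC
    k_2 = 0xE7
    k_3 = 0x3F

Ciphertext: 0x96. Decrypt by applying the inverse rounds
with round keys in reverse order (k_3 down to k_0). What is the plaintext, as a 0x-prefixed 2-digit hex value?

s_0 = ciphertext = 0x96
s_1 = InvRound(s_0, k_3) = 0x79
s_2 = InvRound(s_1, k_2) = 0xB7
s_3 = InvRound(s_2, k_1) = 0x8B
s_4 = InvRound(s_3, k_0) = 0x48

0x48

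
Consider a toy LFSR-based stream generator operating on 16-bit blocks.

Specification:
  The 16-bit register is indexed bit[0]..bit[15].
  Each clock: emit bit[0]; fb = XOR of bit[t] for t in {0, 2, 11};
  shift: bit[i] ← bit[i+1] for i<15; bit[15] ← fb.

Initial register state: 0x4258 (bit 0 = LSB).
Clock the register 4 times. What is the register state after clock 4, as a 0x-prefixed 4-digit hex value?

0x6425

reg_0 = 0x4258
clock 1: out=0, reg = 0x212C
clock 2: out=0, reg = 0x9096
clock 3: out=0, reg = 0xC84B
clock 4: out=1, reg = 0x6425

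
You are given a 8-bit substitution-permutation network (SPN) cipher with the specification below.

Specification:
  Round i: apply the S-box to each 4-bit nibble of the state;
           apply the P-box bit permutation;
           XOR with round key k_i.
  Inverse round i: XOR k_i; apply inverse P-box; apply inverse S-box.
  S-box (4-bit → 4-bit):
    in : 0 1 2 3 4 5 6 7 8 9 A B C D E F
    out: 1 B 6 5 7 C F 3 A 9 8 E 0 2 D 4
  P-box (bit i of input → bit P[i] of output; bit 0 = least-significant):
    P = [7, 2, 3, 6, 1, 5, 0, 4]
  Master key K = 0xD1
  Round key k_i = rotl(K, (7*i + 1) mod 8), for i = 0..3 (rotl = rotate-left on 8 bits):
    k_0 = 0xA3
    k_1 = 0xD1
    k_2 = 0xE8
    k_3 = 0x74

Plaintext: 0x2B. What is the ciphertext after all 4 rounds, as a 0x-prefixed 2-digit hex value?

0x06

s_0 = plaintext = 0x2B
s_1 = Round(s_0, k_0) = 0xCE
s_2 = Round(s_1, k_1) = 0x19
s_3 = Round(s_2, k_2) = 0x1A
s_4 = Round(s_3, k_3) = 0x06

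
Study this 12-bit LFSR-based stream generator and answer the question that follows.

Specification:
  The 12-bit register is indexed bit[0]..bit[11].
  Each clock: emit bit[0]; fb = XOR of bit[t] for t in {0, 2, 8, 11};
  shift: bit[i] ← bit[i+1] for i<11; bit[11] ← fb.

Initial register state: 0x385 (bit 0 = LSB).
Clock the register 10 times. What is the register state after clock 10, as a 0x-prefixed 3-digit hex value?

0xDB4

reg_0 = 0x385
clock 1: out=1, reg = 0x9C2
clock 2: out=0, reg = 0x4E1
clock 3: out=1, reg = 0xA70
clock 4: out=0, reg = 0xD38
clock 5: out=0, reg = 0x69C
clock 6: out=0, reg = 0xB4E
clock 7: out=0, reg = 0xDA7
clock 8: out=1, reg = 0x6D3
clock 9: out=1, reg = 0xB69
clock 10: out=1, reg = 0xDB4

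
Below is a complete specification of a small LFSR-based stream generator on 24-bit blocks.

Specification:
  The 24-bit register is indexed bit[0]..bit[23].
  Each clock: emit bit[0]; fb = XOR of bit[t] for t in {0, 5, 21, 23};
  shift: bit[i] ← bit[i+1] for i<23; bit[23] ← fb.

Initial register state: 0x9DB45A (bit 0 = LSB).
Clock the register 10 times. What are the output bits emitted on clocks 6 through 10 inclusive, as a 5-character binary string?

reg_0 = 0x9DB45A
clock 1: out=0, reg = 0xCEDA2D
clock 2: out=1, reg = 0xE76D16
clock 3: out=0, reg = 0x73B68B
clock 4: out=1, reg = 0x39DB45
clock 5: out=1, reg = 0x1CEDA2
clock 6: out=0, reg = 0x8E76D1
clock 7: out=1, reg = 0x473B68
clock 8: out=0, reg = 0xA39DB4
clock 9: out=0, reg = 0xD1CEDA
clock 10: out=0, reg = 0xE8E76D

01000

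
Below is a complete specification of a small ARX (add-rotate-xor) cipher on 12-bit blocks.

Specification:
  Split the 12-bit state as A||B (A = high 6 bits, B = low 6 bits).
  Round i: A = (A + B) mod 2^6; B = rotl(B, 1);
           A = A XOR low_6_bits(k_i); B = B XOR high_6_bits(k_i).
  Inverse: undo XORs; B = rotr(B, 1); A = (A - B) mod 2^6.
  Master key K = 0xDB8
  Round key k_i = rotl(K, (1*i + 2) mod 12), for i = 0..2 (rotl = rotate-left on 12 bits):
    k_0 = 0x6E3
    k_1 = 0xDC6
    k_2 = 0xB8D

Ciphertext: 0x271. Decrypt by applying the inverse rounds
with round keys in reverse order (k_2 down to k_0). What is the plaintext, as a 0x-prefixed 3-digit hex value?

0xE6B

s_0 = ciphertext = 0x271
s_1 = InvRound(s_0, k_2) = 0x56F
s_2 = InvRound(s_1, k_1) = 0x1CC
s_3 = InvRound(s_2, k_0) = 0xE6B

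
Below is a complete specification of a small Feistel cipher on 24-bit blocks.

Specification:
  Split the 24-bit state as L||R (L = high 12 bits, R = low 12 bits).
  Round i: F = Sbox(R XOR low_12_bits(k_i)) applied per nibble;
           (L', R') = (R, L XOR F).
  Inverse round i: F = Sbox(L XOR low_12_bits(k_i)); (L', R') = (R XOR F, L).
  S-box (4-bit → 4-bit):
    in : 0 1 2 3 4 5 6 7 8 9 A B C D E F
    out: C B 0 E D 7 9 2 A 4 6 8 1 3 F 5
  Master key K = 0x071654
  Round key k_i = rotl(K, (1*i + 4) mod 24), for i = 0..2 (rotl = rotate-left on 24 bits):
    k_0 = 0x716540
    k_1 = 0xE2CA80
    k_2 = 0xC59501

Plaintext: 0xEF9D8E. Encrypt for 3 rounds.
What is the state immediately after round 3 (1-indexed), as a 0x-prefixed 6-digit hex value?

s_0 = plaintext = 0xEF9D8E
s_1 = Round(s_0, k_0) = 0xD8E4E6
s_2 = Round(s_1, k_1) = 0x4E6217
s_3 = Round(s_2, k_2) = 0x21765F

0x21765F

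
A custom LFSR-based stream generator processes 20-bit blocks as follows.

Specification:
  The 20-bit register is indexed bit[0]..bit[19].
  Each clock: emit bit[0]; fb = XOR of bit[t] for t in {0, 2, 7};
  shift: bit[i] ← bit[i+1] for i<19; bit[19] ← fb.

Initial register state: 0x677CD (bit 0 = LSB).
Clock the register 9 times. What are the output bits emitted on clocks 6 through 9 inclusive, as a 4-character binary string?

0111

reg_0 = 0x677CD
clock 1: out=1, reg = 0xB3BE6
clock 2: out=0, reg = 0x59DF3
clock 3: out=1, reg = 0x2CEF9
clock 4: out=1, reg = 0x1677C
clock 5: out=0, reg = 0x8B3BE
clock 6: out=0, reg = 0x459DF
clock 7: out=1, reg = 0xA2CEF
clock 8: out=1, reg = 0xD1677
clock 9: out=1, reg = 0x68B3B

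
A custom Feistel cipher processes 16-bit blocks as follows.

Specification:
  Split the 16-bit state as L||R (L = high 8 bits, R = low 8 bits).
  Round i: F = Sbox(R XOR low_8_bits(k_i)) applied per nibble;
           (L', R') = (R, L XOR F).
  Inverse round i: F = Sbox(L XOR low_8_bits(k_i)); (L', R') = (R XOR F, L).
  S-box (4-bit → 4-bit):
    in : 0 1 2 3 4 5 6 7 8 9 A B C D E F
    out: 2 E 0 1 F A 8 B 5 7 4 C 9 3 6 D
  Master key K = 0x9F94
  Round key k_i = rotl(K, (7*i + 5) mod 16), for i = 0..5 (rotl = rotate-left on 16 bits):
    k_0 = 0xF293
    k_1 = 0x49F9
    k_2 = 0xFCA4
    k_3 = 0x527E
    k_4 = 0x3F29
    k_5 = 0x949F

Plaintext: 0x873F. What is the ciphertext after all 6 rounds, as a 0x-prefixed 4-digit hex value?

0x1F16

s_0 = plaintext = 0x873F
s_1 = Round(s_0, k_0) = 0x3FCE
s_2 = Round(s_1, k_1) = 0xCE24
s_3 = Round(s_2, k_2) = 0x249C
s_4 = Round(s_3, k_3) = 0x9C44
s_5 = Round(s_4, k_4) = 0x441F
s_6 = Round(s_5, k_5) = 0x1F16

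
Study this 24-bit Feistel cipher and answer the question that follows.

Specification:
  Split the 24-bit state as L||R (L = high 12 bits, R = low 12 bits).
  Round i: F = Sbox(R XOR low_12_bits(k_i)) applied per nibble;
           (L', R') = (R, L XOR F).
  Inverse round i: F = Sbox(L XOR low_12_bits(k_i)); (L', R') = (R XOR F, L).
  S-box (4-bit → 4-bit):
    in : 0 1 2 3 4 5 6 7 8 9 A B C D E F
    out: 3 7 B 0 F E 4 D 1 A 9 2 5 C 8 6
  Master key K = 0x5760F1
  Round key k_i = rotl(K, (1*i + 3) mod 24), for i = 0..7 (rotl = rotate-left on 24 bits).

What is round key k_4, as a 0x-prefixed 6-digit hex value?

0xB078AB

K = 0x5760F1
k_0 = rotl(K, (1*0+3) mod 24) = rotl(K, 3) = 0xBB078A
k_1 = rotl(K, (1*1+3) mod 24) = rotl(K, 4) = 0x760F15
k_2 = rotl(K, (1*2+3) mod 24) = rotl(K, 5) = 0xEC1E2A
k_3 = rotl(K, (1*3+3) mod 24) = rotl(K, 6) = 0xD83C55
k_4 = rotl(K, (1*4+3) mod 24) = rotl(K, 7) = 0xB078AB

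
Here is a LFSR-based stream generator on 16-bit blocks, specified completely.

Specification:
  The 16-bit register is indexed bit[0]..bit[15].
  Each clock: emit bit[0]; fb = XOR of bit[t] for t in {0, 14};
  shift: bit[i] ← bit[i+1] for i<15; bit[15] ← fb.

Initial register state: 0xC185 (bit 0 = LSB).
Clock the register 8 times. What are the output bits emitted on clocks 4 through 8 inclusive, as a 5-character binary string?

00001

reg_0 = 0xC185
clock 1: out=1, reg = 0x60C2
clock 2: out=0, reg = 0xB061
clock 3: out=1, reg = 0xD830
clock 4: out=0, reg = 0xEC18
clock 5: out=0, reg = 0xF60C
clock 6: out=0, reg = 0xFB06
clock 7: out=0, reg = 0xFD83
clock 8: out=1, reg = 0x7EC1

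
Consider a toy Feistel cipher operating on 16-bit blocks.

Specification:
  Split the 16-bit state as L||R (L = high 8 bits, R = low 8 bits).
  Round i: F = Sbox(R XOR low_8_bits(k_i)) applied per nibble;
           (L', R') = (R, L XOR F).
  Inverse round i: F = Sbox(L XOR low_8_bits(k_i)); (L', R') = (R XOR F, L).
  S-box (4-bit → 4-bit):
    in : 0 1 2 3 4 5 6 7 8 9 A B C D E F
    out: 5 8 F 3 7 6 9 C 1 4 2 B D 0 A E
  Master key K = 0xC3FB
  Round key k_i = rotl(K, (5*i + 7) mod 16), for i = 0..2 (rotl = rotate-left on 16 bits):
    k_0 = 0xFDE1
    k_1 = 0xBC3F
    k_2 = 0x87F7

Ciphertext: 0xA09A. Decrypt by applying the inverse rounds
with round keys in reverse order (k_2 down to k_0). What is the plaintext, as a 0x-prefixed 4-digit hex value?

0xB074

s_0 = ciphertext = 0xA09A
s_1 = InvRound(s_0, k_2) = 0xF6A0
s_2 = InvRound(s_1, k_1) = 0x74F6
s_3 = InvRound(s_2, k_0) = 0xB074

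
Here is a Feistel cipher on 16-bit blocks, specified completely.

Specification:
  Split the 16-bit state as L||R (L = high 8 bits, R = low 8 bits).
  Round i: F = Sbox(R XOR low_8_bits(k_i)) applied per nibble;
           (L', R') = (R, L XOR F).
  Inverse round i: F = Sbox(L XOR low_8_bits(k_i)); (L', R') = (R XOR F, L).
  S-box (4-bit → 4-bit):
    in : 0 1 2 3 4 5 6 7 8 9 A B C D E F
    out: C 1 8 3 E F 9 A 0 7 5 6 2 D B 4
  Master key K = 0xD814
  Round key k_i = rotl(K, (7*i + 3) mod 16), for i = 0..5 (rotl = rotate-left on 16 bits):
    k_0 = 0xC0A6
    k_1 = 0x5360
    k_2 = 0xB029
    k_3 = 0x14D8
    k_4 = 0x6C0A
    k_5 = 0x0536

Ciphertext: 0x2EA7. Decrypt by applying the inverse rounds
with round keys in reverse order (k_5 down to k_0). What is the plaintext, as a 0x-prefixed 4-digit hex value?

s_0 = ciphertext = 0x2EA7
s_1 = InvRound(s_0, k_5) = 0xB72E
s_2 = InvRound(s_1, k_4) = 0x43B7
s_3 = InvRound(s_2, k_3) = 0xC143
s_4 = InvRound(s_3, k_2) = 0xF3C1
s_5 = InvRound(s_4, k_1) = 0xB2F3
s_6 = InvRound(s_5, k_0) = 0xEDB2

0xEDB2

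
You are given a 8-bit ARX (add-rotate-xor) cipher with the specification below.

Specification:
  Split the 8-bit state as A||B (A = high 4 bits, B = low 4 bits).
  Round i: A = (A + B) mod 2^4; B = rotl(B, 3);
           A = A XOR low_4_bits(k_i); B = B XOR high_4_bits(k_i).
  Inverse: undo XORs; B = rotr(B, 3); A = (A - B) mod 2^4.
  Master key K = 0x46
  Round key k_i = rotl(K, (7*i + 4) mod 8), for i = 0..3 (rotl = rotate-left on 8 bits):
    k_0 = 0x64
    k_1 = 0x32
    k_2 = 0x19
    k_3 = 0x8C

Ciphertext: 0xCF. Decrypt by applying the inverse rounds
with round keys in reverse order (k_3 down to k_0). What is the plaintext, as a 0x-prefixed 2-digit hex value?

0x2F

s_0 = ciphertext = 0xCF
s_1 = InvRound(s_0, k_3) = 0x2E
s_2 = InvRound(s_1, k_2) = 0xCF
s_3 = InvRound(s_2, k_1) = 0x59
s_4 = InvRound(s_3, k_0) = 0x2F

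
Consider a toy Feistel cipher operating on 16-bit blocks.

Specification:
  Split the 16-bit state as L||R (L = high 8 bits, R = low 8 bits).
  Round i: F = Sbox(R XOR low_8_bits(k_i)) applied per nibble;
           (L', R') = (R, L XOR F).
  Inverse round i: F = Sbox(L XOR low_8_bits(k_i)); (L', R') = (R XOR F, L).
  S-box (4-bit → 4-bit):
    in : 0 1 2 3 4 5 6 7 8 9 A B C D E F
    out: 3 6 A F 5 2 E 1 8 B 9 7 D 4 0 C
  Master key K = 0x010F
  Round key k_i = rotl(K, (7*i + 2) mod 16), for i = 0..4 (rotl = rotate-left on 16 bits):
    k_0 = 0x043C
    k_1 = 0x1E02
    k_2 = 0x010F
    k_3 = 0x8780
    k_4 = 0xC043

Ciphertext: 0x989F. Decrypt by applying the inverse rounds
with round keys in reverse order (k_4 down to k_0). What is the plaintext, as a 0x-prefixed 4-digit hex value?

s_0 = ciphertext = 0x989F
s_1 = InvRound(s_0, k_4) = 0xD898
s_2 = InvRound(s_1, k_3) = 0xB0D8
s_3 = InvRound(s_2, k_2) = 0xA4B0
s_4 = InvRound(s_3, k_1) = 0x2EA4
s_5 = InvRound(s_4, k_0) = 0xCE2E

0xCE2E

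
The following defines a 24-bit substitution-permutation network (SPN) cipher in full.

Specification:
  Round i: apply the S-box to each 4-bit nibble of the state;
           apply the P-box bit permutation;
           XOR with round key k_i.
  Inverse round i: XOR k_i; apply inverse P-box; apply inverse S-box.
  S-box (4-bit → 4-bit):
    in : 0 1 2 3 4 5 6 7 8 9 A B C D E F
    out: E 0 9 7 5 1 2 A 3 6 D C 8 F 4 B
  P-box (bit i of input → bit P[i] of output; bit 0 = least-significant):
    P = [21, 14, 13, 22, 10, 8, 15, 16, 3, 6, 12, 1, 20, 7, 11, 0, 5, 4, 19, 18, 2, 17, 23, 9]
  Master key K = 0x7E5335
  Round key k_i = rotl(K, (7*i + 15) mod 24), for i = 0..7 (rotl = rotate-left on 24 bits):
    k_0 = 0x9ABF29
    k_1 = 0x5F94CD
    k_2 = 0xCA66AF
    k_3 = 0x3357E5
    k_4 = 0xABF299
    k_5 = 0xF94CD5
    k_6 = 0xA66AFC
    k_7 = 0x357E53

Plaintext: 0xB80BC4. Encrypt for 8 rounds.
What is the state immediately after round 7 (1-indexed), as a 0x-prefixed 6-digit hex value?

0xC73C78

s_0 = plaintext = 0xB80BC4
s_1 = Round(s_0, k_0) = 0x3B859A
s_2 = Round(s_1, k_1) = 0xA13541
s_3 = Round(s_2, k_2) = 0x5AE823
s_4 = Round(s_3, k_3) = 0x1E3B89
s_5 = Round(s_4, k_4) = 0xB38F1B
s_6 = Round(s_5, k_5) = 0x216E2F
s_7 = Round(s_6, k_6) = 0xC73C78
s_8 = Round(s_7, k_7) = 0x0035C1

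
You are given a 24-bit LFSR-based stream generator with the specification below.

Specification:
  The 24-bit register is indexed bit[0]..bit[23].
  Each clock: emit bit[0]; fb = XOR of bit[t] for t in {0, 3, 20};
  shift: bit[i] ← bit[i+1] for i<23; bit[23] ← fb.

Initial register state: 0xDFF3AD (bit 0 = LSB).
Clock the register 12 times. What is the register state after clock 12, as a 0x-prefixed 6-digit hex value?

reg_0 = 0xDFF3AD
clock 1: out=1, reg = 0xEFF9D6
clock 2: out=0, reg = 0x77FCEB
clock 3: out=1, reg = 0xBBFE75
clock 4: out=1, reg = 0x5DFF3A
clock 5: out=0, reg = 0x2EFF9D
clock 6: out=1, reg = 0x177FCE
clock 7: out=0, reg = 0x0BBFE7
clock 8: out=1, reg = 0x85DFF3
clock 9: out=1, reg = 0xC2EFF9
clock 10: out=1, reg = 0x6177FC
clock 11: out=0, reg = 0xB0BBFE
clock 12: out=0, reg = 0x585DFF

0x585DFF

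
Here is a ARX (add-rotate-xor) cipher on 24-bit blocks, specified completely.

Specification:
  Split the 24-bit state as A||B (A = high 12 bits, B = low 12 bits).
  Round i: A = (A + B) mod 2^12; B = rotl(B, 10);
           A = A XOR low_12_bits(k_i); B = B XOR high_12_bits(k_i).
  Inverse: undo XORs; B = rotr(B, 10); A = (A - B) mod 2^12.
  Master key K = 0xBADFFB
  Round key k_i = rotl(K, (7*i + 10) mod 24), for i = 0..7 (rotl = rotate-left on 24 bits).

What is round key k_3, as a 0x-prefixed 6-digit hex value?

0x6FFDDD

K = 0xBADFFB
k_0 = rotl(K, (7*0+10) mod 24) = rotl(K, 10) = 0x7FEEEB
k_1 = rotl(K, (7*1+10) mod 24) = rotl(K, 17) = 0xF775BF
k_2 = rotl(K, (7*2+10) mod 24) = rotl(K, 0) = 0xBADFFB
k_3 = rotl(K, (7*3+10) mod 24) = rotl(K, 7) = 0x6FFDDD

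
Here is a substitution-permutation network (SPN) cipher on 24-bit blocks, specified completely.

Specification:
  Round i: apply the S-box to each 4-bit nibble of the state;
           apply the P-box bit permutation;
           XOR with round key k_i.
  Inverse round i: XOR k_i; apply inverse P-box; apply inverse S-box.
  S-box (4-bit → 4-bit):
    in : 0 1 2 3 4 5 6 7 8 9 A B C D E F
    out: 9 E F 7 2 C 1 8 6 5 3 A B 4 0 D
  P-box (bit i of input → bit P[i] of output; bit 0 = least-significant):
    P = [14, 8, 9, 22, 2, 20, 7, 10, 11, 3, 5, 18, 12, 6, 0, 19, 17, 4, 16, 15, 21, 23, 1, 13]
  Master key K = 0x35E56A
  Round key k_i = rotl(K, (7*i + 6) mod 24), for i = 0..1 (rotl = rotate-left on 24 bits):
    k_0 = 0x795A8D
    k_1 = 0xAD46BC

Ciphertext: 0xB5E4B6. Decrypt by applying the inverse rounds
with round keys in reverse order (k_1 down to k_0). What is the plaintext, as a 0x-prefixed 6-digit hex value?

0x06B05D

s_0 = ciphertext = 0xB5E4B6
s_1 = InvRound(s_0, k_1) = 0x57744D
s_2 = InvRound(s_1, k_0) = 0x06B05D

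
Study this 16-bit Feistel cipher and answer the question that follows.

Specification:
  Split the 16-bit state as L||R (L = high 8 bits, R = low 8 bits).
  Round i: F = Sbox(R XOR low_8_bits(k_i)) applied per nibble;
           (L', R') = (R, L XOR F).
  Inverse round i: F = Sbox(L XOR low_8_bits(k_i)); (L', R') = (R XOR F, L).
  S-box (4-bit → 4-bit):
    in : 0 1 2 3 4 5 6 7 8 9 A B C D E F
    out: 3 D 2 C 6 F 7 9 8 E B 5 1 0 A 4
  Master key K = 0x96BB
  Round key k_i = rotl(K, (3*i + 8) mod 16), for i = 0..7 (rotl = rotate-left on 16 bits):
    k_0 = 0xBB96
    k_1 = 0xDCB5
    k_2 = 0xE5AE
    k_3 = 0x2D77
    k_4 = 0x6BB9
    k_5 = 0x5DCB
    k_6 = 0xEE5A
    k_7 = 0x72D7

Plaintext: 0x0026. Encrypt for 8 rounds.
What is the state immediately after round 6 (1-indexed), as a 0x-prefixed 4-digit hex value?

s_0 = plaintext = 0x0026
s_1 = Round(s_0, k_0) = 0x2653
s_2 = Round(s_1, k_1) = 0x5381
s_3 = Round(s_2, k_2) = 0x8177
s_4 = Round(s_3, k_3) = 0x77B2
s_5 = Round(s_4, k_4) = 0xB242
s_6 = Round(s_5, k_5) = 0x423C
s_7 = Round(s_6, k_6) = 0x3C35
s_8 = Round(s_7, k_7) = 0x359E

0x423C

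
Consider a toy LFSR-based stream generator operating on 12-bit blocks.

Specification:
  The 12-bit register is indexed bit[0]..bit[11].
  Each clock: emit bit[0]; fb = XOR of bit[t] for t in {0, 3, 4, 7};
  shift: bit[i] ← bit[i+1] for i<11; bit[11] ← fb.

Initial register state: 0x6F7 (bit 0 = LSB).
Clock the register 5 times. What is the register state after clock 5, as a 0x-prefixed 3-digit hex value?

0x5B7

reg_0 = 0x6F7
clock 1: out=1, reg = 0xB7B
clock 2: out=1, reg = 0xDBD
clock 3: out=1, reg = 0x6DE
clock 4: out=0, reg = 0xB6F
clock 5: out=1, reg = 0x5B7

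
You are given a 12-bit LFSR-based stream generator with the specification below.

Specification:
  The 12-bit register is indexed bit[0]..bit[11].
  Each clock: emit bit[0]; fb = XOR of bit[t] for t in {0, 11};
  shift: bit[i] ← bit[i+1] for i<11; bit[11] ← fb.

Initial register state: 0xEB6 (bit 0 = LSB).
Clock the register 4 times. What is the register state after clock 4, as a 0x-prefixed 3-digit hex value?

reg_0 = 0xEB6
clock 1: out=0, reg = 0xF5B
clock 2: out=1, reg = 0x7AD
clock 3: out=1, reg = 0xBD6
clock 4: out=0, reg = 0xDEB

0xDEB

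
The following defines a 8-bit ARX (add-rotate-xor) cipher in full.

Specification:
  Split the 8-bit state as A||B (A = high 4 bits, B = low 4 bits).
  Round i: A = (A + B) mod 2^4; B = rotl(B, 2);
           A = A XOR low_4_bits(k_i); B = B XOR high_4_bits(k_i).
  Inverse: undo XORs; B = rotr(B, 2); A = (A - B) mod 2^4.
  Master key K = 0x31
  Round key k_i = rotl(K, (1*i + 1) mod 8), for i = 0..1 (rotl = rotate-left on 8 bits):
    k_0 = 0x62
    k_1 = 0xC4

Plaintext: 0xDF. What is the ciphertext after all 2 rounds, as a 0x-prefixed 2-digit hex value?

s_0 = plaintext = 0xDF
s_1 = Round(s_0, k_0) = 0xE9
s_2 = Round(s_1, k_1) = 0x3A

0x3A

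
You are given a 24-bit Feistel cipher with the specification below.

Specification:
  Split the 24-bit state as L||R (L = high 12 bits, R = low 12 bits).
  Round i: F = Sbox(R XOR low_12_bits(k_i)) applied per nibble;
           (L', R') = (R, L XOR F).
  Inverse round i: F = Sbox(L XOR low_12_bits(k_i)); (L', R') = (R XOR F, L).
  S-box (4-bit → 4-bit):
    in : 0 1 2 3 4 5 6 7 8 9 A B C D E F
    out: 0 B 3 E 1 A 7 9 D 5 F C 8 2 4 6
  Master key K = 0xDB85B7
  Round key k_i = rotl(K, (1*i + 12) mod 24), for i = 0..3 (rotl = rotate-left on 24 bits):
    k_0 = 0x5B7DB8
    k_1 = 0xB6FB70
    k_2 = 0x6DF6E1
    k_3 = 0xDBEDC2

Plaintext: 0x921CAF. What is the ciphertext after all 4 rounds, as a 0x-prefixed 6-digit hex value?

s_0 = plaintext = 0x921CAF
s_1 = Round(s_0, k_0) = 0xCAF298
s_2 = Round(s_1, k_1) = 0x2989E2
s_3 = Round(s_2, k_2) = 0x9E2496
s_4 = Round(s_3, k_3) = 0x496C43

0x496C43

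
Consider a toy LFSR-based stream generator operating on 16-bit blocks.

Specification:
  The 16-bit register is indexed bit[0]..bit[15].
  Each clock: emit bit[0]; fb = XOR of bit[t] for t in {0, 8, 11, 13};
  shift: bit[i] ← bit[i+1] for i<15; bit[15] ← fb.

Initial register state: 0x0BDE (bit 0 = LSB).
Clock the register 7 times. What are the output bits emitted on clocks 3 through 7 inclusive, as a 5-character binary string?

reg_0 = 0x0BDE
clock 1: out=0, reg = 0x05EF
clock 2: out=1, reg = 0x02F7
clock 3: out=1, reg = 0x817B
clock 4: out=1, reg = 0x40BD
clock 5: out=1, reg = 0xA05E
clock 6: out=0, reg = 0xD02F
clock 7: out=1, reg = 0xE817

11101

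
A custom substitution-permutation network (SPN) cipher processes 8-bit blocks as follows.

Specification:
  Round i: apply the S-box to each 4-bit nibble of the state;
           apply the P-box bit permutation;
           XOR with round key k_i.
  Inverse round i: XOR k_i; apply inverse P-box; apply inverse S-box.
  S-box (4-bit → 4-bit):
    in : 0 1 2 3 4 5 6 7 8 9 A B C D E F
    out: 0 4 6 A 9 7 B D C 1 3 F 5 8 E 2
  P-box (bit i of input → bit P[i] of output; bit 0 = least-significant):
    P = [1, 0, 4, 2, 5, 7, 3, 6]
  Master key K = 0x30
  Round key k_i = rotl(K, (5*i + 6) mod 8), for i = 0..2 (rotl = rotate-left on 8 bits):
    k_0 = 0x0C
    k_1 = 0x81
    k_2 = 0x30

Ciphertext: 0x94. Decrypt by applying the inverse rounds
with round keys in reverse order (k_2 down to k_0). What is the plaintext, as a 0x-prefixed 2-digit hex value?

s_0 = ciphertext = 0x94
s_1 = InvRound(s_0, k_2) = 0xAD
s_2 = InvRound(s_1, k_1) = 0xCD
s_3 = InvRound(s_2, k_0) = 0x3F

0x3F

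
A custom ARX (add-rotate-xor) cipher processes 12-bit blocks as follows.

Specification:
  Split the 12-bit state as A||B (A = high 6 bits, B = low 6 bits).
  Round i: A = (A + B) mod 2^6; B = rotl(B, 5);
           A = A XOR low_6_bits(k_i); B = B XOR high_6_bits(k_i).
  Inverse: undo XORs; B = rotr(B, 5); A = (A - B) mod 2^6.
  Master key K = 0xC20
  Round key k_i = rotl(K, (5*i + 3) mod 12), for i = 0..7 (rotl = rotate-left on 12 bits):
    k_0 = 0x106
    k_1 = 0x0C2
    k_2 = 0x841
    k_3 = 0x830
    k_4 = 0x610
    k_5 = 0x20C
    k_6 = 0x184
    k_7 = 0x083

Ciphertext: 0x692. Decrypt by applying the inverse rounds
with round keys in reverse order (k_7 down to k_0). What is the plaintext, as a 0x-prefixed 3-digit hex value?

0x1C9

s_0 = ciphertext = 0x692
s_1 = InvRound(s_0, k_7) = 0xE60
s_2 = InvRound(s_1, k_6) = 0xC0D
s_3 = InvRound(s_2, k_5) = 0xC8A
s_4 = InvRound(s_3, k_4) = 0xFA4
s_5 = InvRound(s_4, k_3) = 0x188
s_6 = InvRound(s_5, k_2) = 0xD13
s_7 = InvRound(s_6, k_1) = 0x5A0
s_8 = InvRound(s_7, k_0) = 0x1C9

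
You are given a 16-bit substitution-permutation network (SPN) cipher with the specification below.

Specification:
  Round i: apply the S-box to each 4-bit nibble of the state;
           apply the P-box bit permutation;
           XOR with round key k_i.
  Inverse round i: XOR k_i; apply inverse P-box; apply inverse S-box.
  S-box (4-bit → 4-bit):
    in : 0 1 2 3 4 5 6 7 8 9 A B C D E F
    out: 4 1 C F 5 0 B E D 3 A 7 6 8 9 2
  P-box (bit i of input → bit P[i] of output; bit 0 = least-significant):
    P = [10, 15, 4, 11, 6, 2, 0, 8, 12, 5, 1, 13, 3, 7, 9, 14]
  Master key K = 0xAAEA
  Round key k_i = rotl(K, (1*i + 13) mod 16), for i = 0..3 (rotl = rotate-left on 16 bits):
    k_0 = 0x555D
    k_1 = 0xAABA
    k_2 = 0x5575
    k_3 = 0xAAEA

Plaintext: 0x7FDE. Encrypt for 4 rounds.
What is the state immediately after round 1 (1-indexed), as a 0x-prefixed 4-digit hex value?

0x1AFD

s_0 = plaintext = 0x7FDE
s_1 = Round(s_0, k_0) = 0x1AFD
s_2 = Round(s_1, k_1) = 0x8296
s_3 = Round(s_2, k_2) = 0xBB3B
s_4 = Round(s_3, k_3) = 0x3D15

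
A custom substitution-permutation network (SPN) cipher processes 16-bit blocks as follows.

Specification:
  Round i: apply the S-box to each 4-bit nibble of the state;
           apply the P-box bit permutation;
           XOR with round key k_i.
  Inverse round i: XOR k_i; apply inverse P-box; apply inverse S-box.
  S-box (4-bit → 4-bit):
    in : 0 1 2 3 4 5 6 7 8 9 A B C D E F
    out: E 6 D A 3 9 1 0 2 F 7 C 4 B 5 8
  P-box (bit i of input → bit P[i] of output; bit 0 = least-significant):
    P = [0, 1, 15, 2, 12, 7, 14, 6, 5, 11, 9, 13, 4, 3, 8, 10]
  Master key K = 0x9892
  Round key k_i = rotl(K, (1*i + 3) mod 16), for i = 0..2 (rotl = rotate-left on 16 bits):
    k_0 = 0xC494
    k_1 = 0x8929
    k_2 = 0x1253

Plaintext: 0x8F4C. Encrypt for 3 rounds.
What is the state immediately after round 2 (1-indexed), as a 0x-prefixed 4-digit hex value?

0x4189

s_0 = plaintext = 0x8F4C
s_1 = Round(s_0, k_0) = 0x741C
s_2 = Round(s_1, k_1) = 0x4189
s_3 = Round(s_2, k_2) = 0x98CC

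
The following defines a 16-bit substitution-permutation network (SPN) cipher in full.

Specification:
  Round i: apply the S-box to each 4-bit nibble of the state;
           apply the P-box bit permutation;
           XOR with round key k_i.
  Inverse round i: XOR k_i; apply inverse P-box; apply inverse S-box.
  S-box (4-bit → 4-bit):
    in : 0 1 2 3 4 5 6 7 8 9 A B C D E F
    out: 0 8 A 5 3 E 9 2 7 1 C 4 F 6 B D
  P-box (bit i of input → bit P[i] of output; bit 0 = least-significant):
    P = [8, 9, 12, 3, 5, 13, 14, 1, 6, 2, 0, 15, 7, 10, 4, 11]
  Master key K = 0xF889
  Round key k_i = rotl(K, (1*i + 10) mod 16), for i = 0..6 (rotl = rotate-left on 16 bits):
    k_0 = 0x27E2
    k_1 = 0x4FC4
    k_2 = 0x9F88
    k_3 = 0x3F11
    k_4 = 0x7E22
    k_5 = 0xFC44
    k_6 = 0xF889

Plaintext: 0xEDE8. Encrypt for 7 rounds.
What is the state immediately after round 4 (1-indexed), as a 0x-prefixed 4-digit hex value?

0xC228

s_0 = plaintext = 0xEDE8
s_1 = Round(s_0, k_0) = 0x1845
s_2 = Round(s_1, k_1) = 0x75A9
s_3 = Round(s_2, k_2) = 0x5A8F
s_4 = Round(s_3, k_3) = 0xC228
s_5 = Round(s_4, k_4) = 0xC1B4
s_6 = Round(s_5, k_5) = 0x33D4
s_7 = Round(s_6, k_6) = 0x9B58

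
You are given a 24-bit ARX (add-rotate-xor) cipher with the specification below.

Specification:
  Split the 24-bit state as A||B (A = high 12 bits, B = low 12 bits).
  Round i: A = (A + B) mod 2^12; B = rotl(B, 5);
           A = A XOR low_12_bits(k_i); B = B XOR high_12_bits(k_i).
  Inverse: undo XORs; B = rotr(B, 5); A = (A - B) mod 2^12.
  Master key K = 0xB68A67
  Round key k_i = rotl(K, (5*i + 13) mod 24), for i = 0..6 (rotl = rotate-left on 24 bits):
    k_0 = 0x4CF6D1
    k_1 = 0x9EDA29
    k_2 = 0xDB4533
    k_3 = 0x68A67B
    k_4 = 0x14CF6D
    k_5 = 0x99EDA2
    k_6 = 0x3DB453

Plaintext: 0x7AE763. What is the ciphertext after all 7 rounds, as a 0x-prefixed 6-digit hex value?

s_0 = plaintext = 0x7AE763
s_1 = Round(s_0, k_0) = 0x9C08A1
s_2 = Round(s_1, k_1) = 0x848DDC
s_3 = Round(s_2, k_2) = 0x31762F
s_4 = Round(s_3, k_3) = 0xF3D366
s_5 = Round(s_4, k_4) = 0xDCED8A
s_6 = Round(s_5, k_5) = 0x6FA8C5
s_7 = Round(s_6, k_6) = 0xBECB6A

0xBECB6A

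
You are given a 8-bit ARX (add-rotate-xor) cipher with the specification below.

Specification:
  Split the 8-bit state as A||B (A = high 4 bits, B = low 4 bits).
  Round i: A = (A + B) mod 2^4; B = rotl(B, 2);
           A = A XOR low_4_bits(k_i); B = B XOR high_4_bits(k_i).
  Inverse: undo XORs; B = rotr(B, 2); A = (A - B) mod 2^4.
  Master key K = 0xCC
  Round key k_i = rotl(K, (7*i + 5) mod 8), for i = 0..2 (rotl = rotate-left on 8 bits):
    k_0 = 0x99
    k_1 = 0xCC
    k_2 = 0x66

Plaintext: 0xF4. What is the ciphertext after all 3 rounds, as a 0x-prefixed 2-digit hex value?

0xAD

s_0 = plaintext = 0xF4
s_1 = Round(s_0, k_0) = 0xA8
s_2 = Round(s_1, k_1) = 0xEE
s_3 = Round(s_2, k_2) = 0xAD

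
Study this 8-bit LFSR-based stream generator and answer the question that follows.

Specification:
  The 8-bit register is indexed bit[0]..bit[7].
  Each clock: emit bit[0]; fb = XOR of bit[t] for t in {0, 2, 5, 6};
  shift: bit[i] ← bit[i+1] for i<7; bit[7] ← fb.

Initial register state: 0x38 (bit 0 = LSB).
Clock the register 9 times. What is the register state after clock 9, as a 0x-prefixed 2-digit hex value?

reg_0 = 0x38
clock 1: out=0, reg = 0x9C
clock 2: out=0, reg = 0xCE
clock 3: out=0, reg = 0x67
clock 4: out=1, reg = 0x33
clock 5: out=1, reg = 0x19
clock 6: out=1, reg = 0x8C
clock 7: out=0, reg = 0xC6
clock 8: out=0, reg = 0x63
clock 9: out=1, reg = 0xB1

0xB1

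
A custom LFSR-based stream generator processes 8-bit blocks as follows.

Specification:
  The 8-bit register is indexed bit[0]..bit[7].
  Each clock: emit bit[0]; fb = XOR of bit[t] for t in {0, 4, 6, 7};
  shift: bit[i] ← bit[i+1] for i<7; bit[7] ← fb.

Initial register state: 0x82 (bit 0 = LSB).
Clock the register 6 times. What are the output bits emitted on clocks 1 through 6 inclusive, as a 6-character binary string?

010000

reg_0 = 0x82
clock 1: out=0, reg = 0xC1
clock 2: out=1, reg = 0xE0
clock 3: out=0, reg = 0x70
clock 4: out=0, reg = 0x38
clock 5: out=0, reg = 0x9C
clock 6: out=0, reg = 0x4E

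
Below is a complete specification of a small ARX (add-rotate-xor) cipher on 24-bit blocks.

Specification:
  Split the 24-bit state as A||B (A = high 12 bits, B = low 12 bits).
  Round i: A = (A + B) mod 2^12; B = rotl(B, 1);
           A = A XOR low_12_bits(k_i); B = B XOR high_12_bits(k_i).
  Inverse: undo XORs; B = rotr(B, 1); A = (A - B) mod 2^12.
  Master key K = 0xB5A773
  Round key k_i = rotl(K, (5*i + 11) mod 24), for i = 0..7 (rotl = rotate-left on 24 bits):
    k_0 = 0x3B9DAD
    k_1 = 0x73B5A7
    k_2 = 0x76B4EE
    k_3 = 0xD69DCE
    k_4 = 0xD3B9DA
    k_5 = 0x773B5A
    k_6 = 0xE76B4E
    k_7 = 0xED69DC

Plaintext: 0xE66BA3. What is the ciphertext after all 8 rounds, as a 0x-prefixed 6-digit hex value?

s_0 = plaintext = 0xE66BA3
s_1 = Round(s_0, k_0) = 0x7A44FE
s_2 = Round(s_1, k_1) = 0x905EC7
s_3 = Round(s_2, k_2) = 0x322AE4
s_4 = Round(s_3, k_3) = 0x3C88A0
s_5 = Round(s_4, k_4) = 0x5B2C7A
s_6 = Round(s_5, k_5) = 0x976F86
s_7 = Round(s_6, k_6) = 0x3B217B
s_8 = Round(s_7, k_7) = 0xCF1C20

0xCF1C20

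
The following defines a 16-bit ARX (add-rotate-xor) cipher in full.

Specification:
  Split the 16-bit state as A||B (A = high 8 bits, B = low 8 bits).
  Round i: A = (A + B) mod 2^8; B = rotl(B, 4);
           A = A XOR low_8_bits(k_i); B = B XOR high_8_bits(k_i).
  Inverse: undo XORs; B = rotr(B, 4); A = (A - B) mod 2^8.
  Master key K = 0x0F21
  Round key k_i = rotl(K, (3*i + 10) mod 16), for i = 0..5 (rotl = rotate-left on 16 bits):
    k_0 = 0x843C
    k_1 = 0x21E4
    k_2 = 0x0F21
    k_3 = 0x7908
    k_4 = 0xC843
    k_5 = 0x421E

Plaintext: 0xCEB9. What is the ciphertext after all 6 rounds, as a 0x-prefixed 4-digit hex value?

s_0 = plaintext = 0xCEB9
s_1 = Round(s_0, k_0) = 0xBB1F
s_2 = Round(s_1, k_1) = 0x3ED0
s_3 = Round(s_2, k_2) = 0x2F02
s_4 = Round(s_3, k_3) = 0x3959
s_5 = Round(s_4, k_4) = 0xD15D
s_6 = Round(s_5, k_5) = 0x3097

0x3097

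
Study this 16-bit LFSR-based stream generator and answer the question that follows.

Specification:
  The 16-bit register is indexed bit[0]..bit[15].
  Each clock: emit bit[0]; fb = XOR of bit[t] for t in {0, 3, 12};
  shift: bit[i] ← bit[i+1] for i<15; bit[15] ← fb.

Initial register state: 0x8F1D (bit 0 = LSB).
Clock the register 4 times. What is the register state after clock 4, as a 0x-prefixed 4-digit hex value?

reg_0 = 0x8F1D
clock 1: out=1, reg = 0x478E
clock 2: out=0, reg = 0xA3C7
clock 3: out=1, reg = 0xD1E3
clock 4: out=1, reg = 0x68F1

0x68F1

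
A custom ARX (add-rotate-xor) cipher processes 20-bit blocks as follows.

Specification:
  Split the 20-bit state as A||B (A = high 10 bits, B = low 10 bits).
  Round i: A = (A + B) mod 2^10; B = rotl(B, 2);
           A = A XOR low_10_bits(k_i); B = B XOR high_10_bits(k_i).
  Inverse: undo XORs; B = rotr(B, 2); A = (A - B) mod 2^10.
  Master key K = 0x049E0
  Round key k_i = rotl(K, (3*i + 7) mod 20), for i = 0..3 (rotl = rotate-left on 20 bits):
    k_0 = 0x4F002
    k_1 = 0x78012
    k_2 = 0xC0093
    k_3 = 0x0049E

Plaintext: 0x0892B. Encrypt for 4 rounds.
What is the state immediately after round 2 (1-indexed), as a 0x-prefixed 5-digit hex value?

0xBCBA5

s_0 = plaintext = 0x0892B
s_1 = Round(s_0, k_0) = 0x53D91
s_2 = Round(s_1, k_1) = 0xBCBA5
s_3 = Round(s_2, k_2) = 0x81197
s_4 = Round(s_3, k_3) = 0xC165C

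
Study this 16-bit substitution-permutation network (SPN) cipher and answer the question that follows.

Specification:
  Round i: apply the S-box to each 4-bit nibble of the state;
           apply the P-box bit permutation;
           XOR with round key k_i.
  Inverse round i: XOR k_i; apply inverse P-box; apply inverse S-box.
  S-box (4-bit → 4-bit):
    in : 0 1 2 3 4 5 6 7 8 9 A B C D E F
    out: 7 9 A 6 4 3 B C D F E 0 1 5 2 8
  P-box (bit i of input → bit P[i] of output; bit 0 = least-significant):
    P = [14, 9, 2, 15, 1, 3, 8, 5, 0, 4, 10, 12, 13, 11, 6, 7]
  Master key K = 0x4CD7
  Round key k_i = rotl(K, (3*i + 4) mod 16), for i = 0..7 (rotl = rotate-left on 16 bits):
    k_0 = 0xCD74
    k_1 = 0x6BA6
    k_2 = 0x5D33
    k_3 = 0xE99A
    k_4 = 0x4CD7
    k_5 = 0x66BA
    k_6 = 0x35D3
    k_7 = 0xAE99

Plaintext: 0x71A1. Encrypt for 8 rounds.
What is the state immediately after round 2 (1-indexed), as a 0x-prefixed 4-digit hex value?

s_0 = plaintext = 0x71A1
s_1 = Round(s_0, k_0) = 0x1C9D
s_2 = Round(s_1, k_1) = 0x0A09
s_3 = Round(s_2, k_2) = 0xA26D
s_4 = Round(s_3, k_3) = 0xB164
s_5 = Round(s_4, k_4) = 0x5CF8
s_6 = Round(s_5, k_5) = 0x8E9F
s_7 = Round(s_6, k_6) = 0x9429
s_8 = Round(s_7, k_7) = 0x4075

0x0A09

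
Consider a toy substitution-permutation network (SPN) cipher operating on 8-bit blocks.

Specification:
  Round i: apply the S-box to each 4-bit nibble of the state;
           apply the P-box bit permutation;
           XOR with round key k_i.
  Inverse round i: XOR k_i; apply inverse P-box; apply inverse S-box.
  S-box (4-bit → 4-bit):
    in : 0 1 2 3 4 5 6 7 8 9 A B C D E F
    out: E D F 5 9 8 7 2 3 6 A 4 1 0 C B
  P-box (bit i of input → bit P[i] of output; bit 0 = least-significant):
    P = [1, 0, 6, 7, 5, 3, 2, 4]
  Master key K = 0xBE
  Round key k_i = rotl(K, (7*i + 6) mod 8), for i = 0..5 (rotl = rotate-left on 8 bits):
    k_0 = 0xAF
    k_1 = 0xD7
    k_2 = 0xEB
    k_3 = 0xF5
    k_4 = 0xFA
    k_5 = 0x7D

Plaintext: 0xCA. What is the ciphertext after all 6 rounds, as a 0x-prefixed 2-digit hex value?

s_0 = plaintext = 0xCA
s_1 = Round(s_0, k_0) = 0x0E
s_2 = Round(s_1, k_1) = 0x0B
s_3 = Round(s_2, k_2) = 0xB7
s_4 = Round(s_3, k_3) = 0xF0
s_5 = Round(s_4, k_4) = 0x03
s_6 = Round(s_5, k_5) = 0x23

0x23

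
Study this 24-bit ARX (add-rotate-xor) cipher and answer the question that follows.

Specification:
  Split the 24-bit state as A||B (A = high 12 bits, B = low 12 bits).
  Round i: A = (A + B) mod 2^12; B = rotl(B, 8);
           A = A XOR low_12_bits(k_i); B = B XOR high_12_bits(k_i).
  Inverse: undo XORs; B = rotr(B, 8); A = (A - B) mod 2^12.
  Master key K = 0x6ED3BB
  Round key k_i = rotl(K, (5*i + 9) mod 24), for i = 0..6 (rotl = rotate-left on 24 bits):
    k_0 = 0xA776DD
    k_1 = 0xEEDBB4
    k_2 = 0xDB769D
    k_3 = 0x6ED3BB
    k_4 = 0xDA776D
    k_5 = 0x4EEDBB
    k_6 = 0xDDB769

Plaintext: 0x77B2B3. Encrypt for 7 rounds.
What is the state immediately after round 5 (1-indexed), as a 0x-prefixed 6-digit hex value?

s_0 = plaintext = 0x77B2B3
s_1 = Round(s_0, k_0) = 0xCF395C
s_2 = Round(s_1, k_1) = 0xDFB278
s_3 = Round(s_2, k_2) = 0x6EE590
s_4 = Round(s_3, k_3) = 0xFC56B4
s_5 = Round(s_4, k_4) = 0x1149CC
s_6 = Round(s_5, k_5) = 0x75B872
s_7 = Round(s_6, k_6) = 0x8A4F5C

0x1149CC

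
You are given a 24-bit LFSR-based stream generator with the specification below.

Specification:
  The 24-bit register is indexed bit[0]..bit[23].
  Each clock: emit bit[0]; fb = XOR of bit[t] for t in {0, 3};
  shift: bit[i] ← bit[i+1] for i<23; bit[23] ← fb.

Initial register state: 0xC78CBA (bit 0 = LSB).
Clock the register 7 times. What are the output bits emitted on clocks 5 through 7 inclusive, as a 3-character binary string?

reg_0 = 0xC78CBA
clock 1: out=0, reg = 0xE3C65D
clock 2: out=1, reg = 0x71E32E
clock 3: out=0, reg = 0xB8F197
clock 4: out=1, reg = 0xDC78CB
clock 5: out=1, reg = 0x6E3C65
clock 6: out=1, reg = 0xB71E32
clock 7: out=0, reg = 0x5B8F19

110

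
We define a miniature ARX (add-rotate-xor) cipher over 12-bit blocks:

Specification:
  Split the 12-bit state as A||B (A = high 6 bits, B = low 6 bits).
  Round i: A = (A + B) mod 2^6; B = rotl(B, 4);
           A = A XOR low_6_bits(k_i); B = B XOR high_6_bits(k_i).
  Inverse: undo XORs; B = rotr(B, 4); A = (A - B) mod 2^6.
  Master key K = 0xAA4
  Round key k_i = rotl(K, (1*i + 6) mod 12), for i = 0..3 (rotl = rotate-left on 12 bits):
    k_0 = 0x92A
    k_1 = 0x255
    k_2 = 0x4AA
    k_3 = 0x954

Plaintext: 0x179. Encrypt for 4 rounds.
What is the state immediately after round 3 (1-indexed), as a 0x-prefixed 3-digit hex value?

0xA2B

s_0 = plaintext = 0x179
s_1 = Round(s_0, k_0) = 0x53A
s_2 = Round(s_1, k_1) = 0x6E7
s_3 = Round(s_2, k_2) = 0xA2B
s_4 = Round(s_3, k_3) = 0x1DF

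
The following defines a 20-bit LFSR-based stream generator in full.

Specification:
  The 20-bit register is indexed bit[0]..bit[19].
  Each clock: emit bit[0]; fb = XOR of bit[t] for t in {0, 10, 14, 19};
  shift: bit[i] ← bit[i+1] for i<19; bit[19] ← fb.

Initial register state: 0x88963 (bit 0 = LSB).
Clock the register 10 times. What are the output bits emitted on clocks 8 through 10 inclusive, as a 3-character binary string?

010

reg_0 = 0x88963
clock 1: out=1, reg = 0x444B1
clock 2: out=1, reg = 0xA2258
clock 3: out=0, reg = 0xD112C
clock 4: out=0, reg = 0xE8896
clock 5: out=0, reg = 0xF444B
clock 6: out=1, reg = 0x7A225
clock 7: out=1, reg = 0xBD112
clock 8: out=0, reg = 0x5E889
clock 9: out=1, reg = 0x2F444
clock 10: out=0, reg = 0x17A22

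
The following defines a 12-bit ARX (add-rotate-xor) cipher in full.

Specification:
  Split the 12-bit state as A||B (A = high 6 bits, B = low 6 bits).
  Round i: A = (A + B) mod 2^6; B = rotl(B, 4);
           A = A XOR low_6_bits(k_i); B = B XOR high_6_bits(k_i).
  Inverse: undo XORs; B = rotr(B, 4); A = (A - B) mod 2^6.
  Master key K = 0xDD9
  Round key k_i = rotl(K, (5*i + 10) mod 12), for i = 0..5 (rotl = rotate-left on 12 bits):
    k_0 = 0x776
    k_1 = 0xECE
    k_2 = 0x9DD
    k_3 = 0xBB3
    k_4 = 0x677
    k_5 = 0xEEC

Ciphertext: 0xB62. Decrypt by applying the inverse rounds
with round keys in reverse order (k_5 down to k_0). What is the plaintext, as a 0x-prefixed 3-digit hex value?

s_0 = ciphertext = 0xB62
s_1 = InvRound(s_0, k_5) = 0x725
s_2 = InvRound(s_1, k_4) = 0xE33
s_3 = InvRound(s_2, k_3) = 0x5B5
s_4 = InvRound(s_3, k_2) = 0x089
s_5 = InvRound(s_4, k_1) = 0x04B
s_6 = InvRound(s_5, k_0) = 0x799

0x799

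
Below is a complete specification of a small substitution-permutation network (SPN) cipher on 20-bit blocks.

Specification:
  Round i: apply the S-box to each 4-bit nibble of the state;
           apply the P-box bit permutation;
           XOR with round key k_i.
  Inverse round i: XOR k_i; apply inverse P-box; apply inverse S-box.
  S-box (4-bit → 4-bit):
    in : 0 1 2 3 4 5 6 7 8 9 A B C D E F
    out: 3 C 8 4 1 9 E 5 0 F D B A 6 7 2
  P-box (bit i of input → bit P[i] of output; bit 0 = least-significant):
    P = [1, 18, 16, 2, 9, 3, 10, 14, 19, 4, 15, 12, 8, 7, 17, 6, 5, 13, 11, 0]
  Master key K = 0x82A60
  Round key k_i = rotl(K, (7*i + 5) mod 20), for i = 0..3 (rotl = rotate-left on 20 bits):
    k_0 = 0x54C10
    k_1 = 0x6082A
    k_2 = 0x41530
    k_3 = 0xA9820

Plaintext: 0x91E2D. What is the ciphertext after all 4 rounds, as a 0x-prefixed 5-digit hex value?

0x23474

s_0 = plaintext = 0x91E2D
s_1 = Round(s_0, k_0) = 0xAA461
s_2 = Round(s_1, k_1) = 0xD4547
s_3 = Round(s_2, k_2) = 0xD2E32
s_4 = Round(s_3, k_3) = 0x23474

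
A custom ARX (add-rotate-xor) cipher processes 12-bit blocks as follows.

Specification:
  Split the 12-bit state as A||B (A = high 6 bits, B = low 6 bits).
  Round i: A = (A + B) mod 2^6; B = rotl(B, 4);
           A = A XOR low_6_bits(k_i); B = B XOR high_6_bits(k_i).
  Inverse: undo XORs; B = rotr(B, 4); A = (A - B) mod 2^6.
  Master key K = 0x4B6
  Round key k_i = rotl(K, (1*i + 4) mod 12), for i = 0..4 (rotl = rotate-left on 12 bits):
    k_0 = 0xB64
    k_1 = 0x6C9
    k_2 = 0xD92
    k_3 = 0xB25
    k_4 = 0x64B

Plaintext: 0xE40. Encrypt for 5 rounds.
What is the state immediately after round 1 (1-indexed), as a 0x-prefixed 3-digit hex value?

s_0 = plaintext = 0xE40
s_1 = Round(s_0, k_0) = 0x76D
s_2 = Round(s_1, k_1) = 0x0C0
s_3 = Round(s_2, k_2) = 0x476
s_4 = Round(s_3, k_3) = 0x881
s_5 = Round(s_4, k_4) = 0xA09

0x76D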